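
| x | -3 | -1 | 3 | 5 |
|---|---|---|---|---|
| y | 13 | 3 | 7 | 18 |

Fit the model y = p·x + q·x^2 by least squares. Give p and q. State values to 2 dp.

AᵀA·[p, q]ᵀ = Aᵀy reads: 44·p + 124·q = 69;  124·p + 788·q = 633.
Eliminating q: 788·(row 1) − 124·(row 2) gives 19296·p = 788·69 − 124·633 = -24120, so p = -5/4.
Then q = (633 − 124·(-5/4))/788 = 1.

p = -1.25, q = 1.00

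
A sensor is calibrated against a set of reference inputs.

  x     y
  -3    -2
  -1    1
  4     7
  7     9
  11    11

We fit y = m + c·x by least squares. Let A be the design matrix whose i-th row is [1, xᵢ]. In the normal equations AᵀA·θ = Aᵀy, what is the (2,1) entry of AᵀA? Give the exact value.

18

Row 2 ↔ basis x, column 1 ↔ basis 1, so (AᵀA)_{2,1} = Σᵢ x = (-3)·(1) + (-1)·(1) + (4)·(1) + (7)·(1) + (11)·(1) = 18.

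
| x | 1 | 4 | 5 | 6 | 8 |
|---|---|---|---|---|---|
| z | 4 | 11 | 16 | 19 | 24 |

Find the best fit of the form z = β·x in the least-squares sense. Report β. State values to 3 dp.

Normal-equation sums: Σx·x = 142.
Right-hand side: Σx·z = 434.
Normal equations: [[142]]·[β]ᵀ = [434]ᵀ.
β = 434/142 = 3.05634.

β = 3.056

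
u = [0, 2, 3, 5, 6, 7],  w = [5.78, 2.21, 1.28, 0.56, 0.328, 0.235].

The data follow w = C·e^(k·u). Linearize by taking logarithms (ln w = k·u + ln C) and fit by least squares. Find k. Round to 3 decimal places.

With ln wᵢ as the transformed response and uᵢ as the regressor:
Σu = 23.0000, Σ(u)² = 123.0000, Σln w = -0.3485, Σu·ln w = -17.3982.
Equations: 123.0000·k + 23.0000·ln C = -17.3982;  23.0000·k + 6·ln C = -0.3485.
Slope k = (n·Σu·ln w − Σu·Σln w)/(n·Σ(u)² − (Σu)²) = (6·-17.3982 − 23.0000·-0.3485)/209.0000 = -0.46112; ln C = (Σln w − k·Σu)/n = 1.70955.

k = -0.461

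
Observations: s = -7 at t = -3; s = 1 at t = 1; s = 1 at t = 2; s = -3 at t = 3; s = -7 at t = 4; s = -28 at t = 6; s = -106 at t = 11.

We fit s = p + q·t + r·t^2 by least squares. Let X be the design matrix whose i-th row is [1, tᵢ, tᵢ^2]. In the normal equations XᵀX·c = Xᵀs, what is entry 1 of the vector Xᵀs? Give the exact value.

Entry 1 ↔ basis 1, so (Xᵀs)_{1} = Σᵢ sᵢ = (1)·(-7) + (1)·(1) + (1)·(1) + (1)·(-3) + (1)·(-7) + (1)·(-28) + (1)·(-106) = -149.

-149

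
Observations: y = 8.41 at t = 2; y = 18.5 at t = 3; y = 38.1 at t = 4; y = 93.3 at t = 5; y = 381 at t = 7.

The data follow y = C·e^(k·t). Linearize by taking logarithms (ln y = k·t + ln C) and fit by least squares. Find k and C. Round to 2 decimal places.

k = 0.77, C = 1.84

Let Y = ln y. Fitting Y = k·t + ln C by least squares:
Sums: Σt = 21.0000, Σ(t)² = 103.0000, Σln y = 19.1660, Σt·ln y = 91.8517.
Normal system: [[103.0000, 21.0000]; [21.0000, 5]]·[k, ln C]ᵀ = [91.8517, 19.1660]ᵀ.
Slope k = (n·Σt·ln y − Σt·Σln y)/(n·Σ(t)² − (Σt)²) = (5·91.8517 − 21.0000·19.1660)/74.0000 = 0.76719; ln C = (Σln y − k·Σt)/n = 0.61101, so C = exp(0.61101) = 1.84229.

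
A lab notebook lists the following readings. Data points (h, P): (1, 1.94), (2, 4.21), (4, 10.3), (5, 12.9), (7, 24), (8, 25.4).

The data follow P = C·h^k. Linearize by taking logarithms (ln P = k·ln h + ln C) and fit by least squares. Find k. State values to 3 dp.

k = 1.264

With ln Pᵢ as the transformed response and ln hᵢ as the regressor:
Σln h = 7.7142, Σ(ln h)² = 13.1032, Σln P = 13.4023, Σln h·ln P = 21.2558.
Normal system: [[13.1032, 7.7142]; [7.7142, 6]]·[k, ln C]ᵀ = [21.2558, 13.4023]ᵀ.
Δ = 13.1032·6 − (7.7142)² = 19.1098; k = (21.2558·6 − 7.7142·13.4023)/19.1098 = 1.26354, ln C = (13.1032·13.4023 − 7.7142·21.2558)/19.1098 = 0.60918.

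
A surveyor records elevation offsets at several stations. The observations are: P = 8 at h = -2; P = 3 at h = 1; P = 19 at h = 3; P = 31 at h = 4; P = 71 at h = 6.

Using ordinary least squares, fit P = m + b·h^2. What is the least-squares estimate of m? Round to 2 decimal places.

Entries of AᵀA: Σ1 = 5, Σh^2 = 66, Σh^2·h^2 = 1650.
Right-hand side: ΣP = 132, Σh^2·P = 3258.
So AᵀA·[m, b]ᵀ = AᵀP: [[5, 66]; [66, 1650]]·[m, b]ᵀ = [132, 3258]ᵀ.
Δ = 5·1650 − 66² = 3894.
m = (132·1650 − 66·3258)/3894 = 42/59; b = (5·3258 − 66·132)/3894 = 1263/649.

m = 0.71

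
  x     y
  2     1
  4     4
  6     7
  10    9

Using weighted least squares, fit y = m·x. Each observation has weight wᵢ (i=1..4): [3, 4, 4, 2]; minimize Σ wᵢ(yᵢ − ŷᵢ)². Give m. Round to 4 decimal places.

m = 0.9952

The normal equations are: 420·m = 418.
Hence m = 418 / 420 ≈ 0.995238.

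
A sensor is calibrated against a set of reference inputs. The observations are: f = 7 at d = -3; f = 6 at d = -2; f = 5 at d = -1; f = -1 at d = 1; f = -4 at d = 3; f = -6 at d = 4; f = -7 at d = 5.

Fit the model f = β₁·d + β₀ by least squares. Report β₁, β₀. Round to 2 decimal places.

Normal-equation sums: Σd·d = 65, Σd = 7, Σ1 = 7.
Moment sums: Σd·f = -110, Σf = 0.
So MᵀM·[β₁, β₀]ᵀ = Mᵀf: [[65, 7]; [7, 7]]·[β₁, β₀]ᵀ = [-110, 0]ᵀ.
Eliminating β₀: 7·(row 1) − 7·(row 2) gives 406·β₁ = 7·(-110) − 7·0 = -770, so β₁ = -55/29.
Then β₀ = (0 − 7·(-55/29))/7 = 55/29.

β₁ = -1.90, β₀ = 1.90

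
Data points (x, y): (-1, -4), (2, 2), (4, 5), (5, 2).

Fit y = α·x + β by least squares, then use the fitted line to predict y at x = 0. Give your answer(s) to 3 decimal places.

Setting ∂/∂α … = 0 gives: 46·α + 10·β = 38;  10·α + 4·β = 5.
(Σx·x = 46, Σx = 10, Σ1 = 4, Σx·y = 38, Σy = 5.)
Eliminating β: 4·(row 1) − 10·(row 2) gives 84·α = 4·38 − 10·5 = 102, so α = 17/14.
Then β = (5 − 10·(17/14))/4 = -25/14.
At x = 0: ŷ = (17/14)·(0) + (-25/14)·(1) = -25/14.

ŷ = -1.786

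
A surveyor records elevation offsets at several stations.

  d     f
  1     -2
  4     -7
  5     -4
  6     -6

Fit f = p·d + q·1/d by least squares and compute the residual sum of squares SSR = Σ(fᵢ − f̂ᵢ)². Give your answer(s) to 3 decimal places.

SSR = 8.775

The normal equations are: 78·p + 4·q = -86;  4·p + (4069/3600)·q = -111/20.
(Σd·d = 78, Σd·1/d = 4, Σ1/d·1/d = 4069/3600, Σd·f = -86, Σ1/d·f = -111/20.)
Determinant 78·(4069/3600) − 4² = 43297/600.
p = ((-86)·(4069/3600) − 4·(-111/20))/(43297/600) = -135007/129891; q = (78·(-111/20) − 4·(-86))/(43297/600) = -53340/43297.
Residuals: 35245/129891, -329204/129891, 187475/129891, 19122/43297; SSR = 1139842/129891.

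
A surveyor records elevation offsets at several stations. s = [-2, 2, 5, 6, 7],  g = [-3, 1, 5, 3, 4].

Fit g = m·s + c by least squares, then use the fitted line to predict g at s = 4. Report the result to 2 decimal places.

ĝ = 2.32

XᵀX·[m, c]ᵀ = Xᵀg reads: 118·m + 18·c = 79;  18·m + 5·c = 10.
(Σs·s = 118, Σs = 18, Σ1 = 5, Σs·g = 79, Σg = 10.)
Determinant 118·5 − 18² = 266.
m = (79·5 − 18·10)/266 = 215/266; c = (118·10 − 18·79)/266 = -121/133.
At s = 4: ĝ = (215/266)·(4) + (-121/133)·(1) = 309/133.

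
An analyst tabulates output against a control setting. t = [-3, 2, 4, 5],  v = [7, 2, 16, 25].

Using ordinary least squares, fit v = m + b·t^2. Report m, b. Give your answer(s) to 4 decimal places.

m = -2.5181, b = 1.1124

Compute the Gram sums: Σ1 = 4, Σt^2 = 54, Σt^2·t^2 = 978.
Moment sums: Σv = 50, Σt^2·v = 952.
So MᵀM·[m, b]ᵀ = Mᵀv: [[4, 54]; [54, 978]]·[m, b]ᵀ = [50, 952]ᵀ.
Δ = 4·978 − 54² = 996.
m = (50·978 − 54·952)/996 = -209/83; b = (4·952 − 54·50)/996 = 277/249.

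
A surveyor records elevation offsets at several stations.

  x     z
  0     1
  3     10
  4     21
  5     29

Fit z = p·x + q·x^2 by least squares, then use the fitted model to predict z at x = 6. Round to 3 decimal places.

Entries of MᵀM: Σx·x = 50, Σx·x^2 = 216, Σx^2·x^2 = 962.
Right-hand side: Σx·z = 259, Σx^2·z = 1151.
So MᵀM·[p, q]ᵀ = Mᵀz: [[50, 216]; [216, 962]]·[p, q]ᵀ = [259, 1151]ᵀ.
det = 50·962 − 216² = 1444.
p = (259·962 − 216·1151)/1444 = 271/722; q = (50·1151 − 216·259)/1444 = 803/722.
At x = 6: ẑ = (271/722)·(6) + (803/722)·(36) = 15267/361.

ẑ = 42.291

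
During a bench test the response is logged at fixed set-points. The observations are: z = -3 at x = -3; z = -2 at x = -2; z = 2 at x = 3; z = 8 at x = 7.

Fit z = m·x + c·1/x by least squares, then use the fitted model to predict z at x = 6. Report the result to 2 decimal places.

ẑ = 6.60

With design matrix M, MᵀM = [[71, 4]; [4, 869/1764]] and Mᵀz = [75, 80/21]ᵀ.
det = 71·(869/1764) − 4² = 33475/1764.
m = (75·(869/1764) − 4·(80/21))/(33475/1764) = 7659/6695; c = (71·(80/21) − 4·75)/(33475/1764) = -10416/6695.
At x = 6: ẑ = (7659/6695)·(6) + (-10416/6695)·(1/6) = 44218/6695.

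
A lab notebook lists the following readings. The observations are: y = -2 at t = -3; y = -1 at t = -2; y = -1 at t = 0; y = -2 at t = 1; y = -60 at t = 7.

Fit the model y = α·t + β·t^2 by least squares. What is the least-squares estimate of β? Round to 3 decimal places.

β = -0.949

Forming MᵀM = [[63, 309]; [309, 2499]] and Mᵀy = [-414, -2964]ᵀ gives MᵀM·[α, β]ᵀ = Mᵀy.
det = 63·2499 − 309² = 61956.
α = ((-414)·2499 − 309·(-2964))/61956 = -6595/3442; β = (63·(-2964) − 309·(-414))/61956 = -3267/3442.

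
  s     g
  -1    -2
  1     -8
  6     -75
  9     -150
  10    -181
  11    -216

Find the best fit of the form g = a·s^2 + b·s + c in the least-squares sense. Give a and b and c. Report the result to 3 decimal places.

Sums needed: Σs^2·s^2 = 32500, Σs^2·s = 3276, Σs^2 = 340, Σs·s = 340, Σs = 36, Σ1 = 6.
Right-hand side: Σs^2·g = -59096, Σs·g = -5992, Σg = -632.
Solving the 3×3 system (Gaussian elimination) gives a = -1967/1327, b = -3937/1327, c = -4692/1327.

a = -1.482, b = -2.967, c = -3.536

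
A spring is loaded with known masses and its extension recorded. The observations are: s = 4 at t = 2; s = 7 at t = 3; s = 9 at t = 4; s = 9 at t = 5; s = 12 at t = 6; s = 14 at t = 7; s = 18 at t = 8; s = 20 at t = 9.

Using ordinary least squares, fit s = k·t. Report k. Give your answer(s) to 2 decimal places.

k = 2.13

With design matrix X, XᵀX = [[284]] and Xᵀs = [604]ᵀ.
k = 604/284 = 2.12676.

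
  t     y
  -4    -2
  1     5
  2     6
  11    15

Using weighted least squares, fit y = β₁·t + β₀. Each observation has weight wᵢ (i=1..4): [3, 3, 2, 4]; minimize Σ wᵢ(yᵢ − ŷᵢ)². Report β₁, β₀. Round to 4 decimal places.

β₁ = 1.1045, β₀ = 3.1604

From the data, Σwᵢ·t·t = 543, Σwᵢ·t = 39, Σwᵢ·1 = 12.
Moment sums: Σwᵢ·t·y = 723, Σwᵢ·y = 81.
So AᵀWA·[β₁, β₀]ᵀ = AᵀWy: [[543, 39]; [39, 12]]·[β₁, β₀]ᵀ = [723, 81]ᵀ.
det = 543·12 − 39² = 4995.
β₁ = (723·12 − 39·81)/4995 = 613/555; β₀ = (543·81 − 39·723)/4995 = 1754/555.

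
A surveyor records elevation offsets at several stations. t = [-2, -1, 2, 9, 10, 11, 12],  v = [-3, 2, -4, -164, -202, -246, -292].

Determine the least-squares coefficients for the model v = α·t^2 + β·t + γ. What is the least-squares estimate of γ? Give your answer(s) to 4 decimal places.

Forming MᵀM = [[51971, 4787, 455]; [4787, 455, 41]; [455, 41, 7]] and Mᵀv = [-105324, -9710, -909]ᵀ gives MᵀM·[α, β, γ]ᵀ = Mᵀv.
Inverting the 3×3 Gram matrix, [α, β, γ]ᵀ = [-2197967/1081698, -372745/1081698, 764144/180283]ᵀ.

γ = 4.2386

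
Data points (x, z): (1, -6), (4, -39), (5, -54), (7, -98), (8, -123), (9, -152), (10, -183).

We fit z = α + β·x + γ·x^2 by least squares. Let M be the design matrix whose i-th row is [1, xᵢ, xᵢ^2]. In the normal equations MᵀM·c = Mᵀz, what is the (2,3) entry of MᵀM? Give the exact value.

Row 2 ↔ basis x, column 3 ↔ basis x^2, so (MᵀM)_{2,3} = Σᵢ (x)·(x^2) = (1)·(1) + (4)·(16) + (5)·(25) + (7)·(49) + (8)·(64) + (9)·(81) + (10)·(100) = 2774.

2774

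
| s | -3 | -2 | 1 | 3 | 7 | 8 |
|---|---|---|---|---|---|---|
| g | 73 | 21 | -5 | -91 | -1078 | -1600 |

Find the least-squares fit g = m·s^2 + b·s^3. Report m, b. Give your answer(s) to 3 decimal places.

Setting ∂/∂m … = 0 gives: 6676·m + 49544·b = -155305;  49544·m + 381316·b = -1193555.
Δ = 6676·381316 − 49544² = 91057680.
m = ((-155305)·381316 − 49544·(-1193555))/91057680 = -1446541/1517628; b = (6676·(-1193555) − 49544·(-155305))/91057680 = -4562371/1517628.

m = -0.953, b = -3.006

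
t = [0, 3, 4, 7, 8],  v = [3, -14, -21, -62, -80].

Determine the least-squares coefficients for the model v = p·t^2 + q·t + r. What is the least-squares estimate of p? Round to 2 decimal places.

Normal-equation sums: Σt^2·t^2 = 6834, Σt^2·t = 946, Σt^2 = 138, Σt·t = 138, Σt = 22, Σ1 = 5.
Right-hand side: Σt^2·v = -8620, Σt·v = -1200, Σv = -174.
Normal equations: [[6834, 946, 138]; [946, 138, 22]; [138, 22, 5]]·[p, q, r]ᵀ = [-8620, -1200, -174]ᵀ.
Row-reducing yields p = -6319/6158, q = -12965/6158, r = 8576/3079.

p = -1.03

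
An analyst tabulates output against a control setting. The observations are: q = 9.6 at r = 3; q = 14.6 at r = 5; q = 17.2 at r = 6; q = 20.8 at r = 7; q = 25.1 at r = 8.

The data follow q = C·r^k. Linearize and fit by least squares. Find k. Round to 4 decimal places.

k = 0.9553

With ln qᵢ as the transformed response and ln rᵢ as the regressor:
Σln r = 8.5252, Σ(ln r)² = 15.1183, Σln q = 14.0455, Σln r·ln q = 24.5046.
Equations: 15.1183·k + 8.5252·ln C = 24.5046;  8.5252·k + 5·ln C = 14.0455.
Solving (det = 2.9130): k = 0.95533, ln C = 1.18023.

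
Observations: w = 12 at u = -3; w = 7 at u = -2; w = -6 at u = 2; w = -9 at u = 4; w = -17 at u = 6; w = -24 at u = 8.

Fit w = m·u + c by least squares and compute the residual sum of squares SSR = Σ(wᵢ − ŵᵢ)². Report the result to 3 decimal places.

SSR = 7.564

Normal-equation sums: Σu·u = 133, Σu = 15, Σ1 = 6.
And Σu·w = -392, Σw = -37.
XᵀX·[m, c]ᵀ = Xᵀw becomes [[133, 15]; [15, 6]]·[m, c]ᵀ = [-392, -37]ᵀ.
Determinant 133·6 − 15² = 573.
m = ((-392)·6 − 15·(-37))/573 = -599/191; c = (133·(-37) − 15·(-392))/573 = 959/573.
Residuals: 526/573, -542/573, -803/573, 1072/573, 82/573, -335/573; SSR = 4334/573.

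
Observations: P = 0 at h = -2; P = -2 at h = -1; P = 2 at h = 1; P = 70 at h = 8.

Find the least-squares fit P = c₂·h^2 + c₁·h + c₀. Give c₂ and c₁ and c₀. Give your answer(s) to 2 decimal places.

c₂ = 0.91, c₁ = 1.60, c₀ = -0.75

Forming MᵀM = [[4114, 504, 70]; [504, 70, 6]; [70, 6, 4]] and MᵀP = [4480, 564, 70]ᵀ gives MᵀM·[c₂, c₁, c₀]ᵀ = MᵀP.
Inverting the 3×3 Gram matrix, [c₂, c₁, c₀]ᵀ = [2569/2838, 1517/946, -2119/2838]ᵀ.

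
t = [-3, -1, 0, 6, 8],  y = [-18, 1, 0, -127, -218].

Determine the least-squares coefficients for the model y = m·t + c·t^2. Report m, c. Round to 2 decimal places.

With design matrix X, XᵀX = [[110, 700]; [700, 5474]] and Xᵀy = [-2453, -18685]ᵀ.
Eliminating c: 5474·(row 1) − 700·(row 2) gives 112140·m = 5474·(-2453) − 700·(-18685) = -348222, so m = -8291/2670.
Then c = ((-18685) − 700·(-8291/2670))/5474 = -11275/3738.

m = -3.11, c = -3.02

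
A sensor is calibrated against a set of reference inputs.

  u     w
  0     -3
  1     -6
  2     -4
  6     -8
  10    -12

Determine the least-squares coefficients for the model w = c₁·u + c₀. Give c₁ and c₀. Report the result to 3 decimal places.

c₁ = -0.823, c₀ = -3.474

From the data, Σu·u = 141, Σu = 19, Σ1 = 5.
For Xᵀw: Σu·w = -182, Σw = -33.
XᵀX·[c₁, c₀]ᵀ = Xᵀw becomes [[141, 19]; [19, 5]]·[c₁, c₀]ᵀ = [-182, -33]ᵀ.
Determinant 141·5 − 19² = 344.
c₁ = ((-182)·5 − 19·(-33))/344 = -283/344; c₀ = (141·(-33) − 19·(-182))/344 = -1195/344.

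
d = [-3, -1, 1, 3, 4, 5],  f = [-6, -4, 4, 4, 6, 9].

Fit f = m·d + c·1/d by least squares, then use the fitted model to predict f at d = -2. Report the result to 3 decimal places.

Normal-equation sums: Σd·d = 61, Σd·1/d = 6, Σ1/d·1/d = 8369/3600.
Moment sums: Σd·f = 107, Σ1/d·f = 439/30.
Determinant 61·(8369/3600) − 6² = 380909/3600.
m = (107·(8369/3600) − 6·(439/30))/(380909/3600) = 579403/380909; c = (61·(439/30) − 6·107)/(380909/3600) = 902280/380909.
At d = -2: f̂ = (579403/380909)·(-2) + (902280/380909)·(-1/2) = -1609946/380909.

f̂ = -4.227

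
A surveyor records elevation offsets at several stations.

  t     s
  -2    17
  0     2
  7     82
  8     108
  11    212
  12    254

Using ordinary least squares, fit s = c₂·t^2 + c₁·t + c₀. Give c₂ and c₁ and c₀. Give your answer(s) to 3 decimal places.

c₂ = 1.955, c₁ = -2.538, c₀ = 3.262

From the data, Σt^2·t^2 = 41890, Σt^2·t = 3906, Σt^2 = 382, Σt·t = 382, Σt = 36, Σ1 = 6.
Moment sums: Σt^2·s = 73226, Σt·s = 6784, Σs = 675.
So XᵀX·[c₂, c₁, c₀]ᵀ = Xᵀs: [[41890, 3906, 382]; [3906, 382, 36]; [382, 36, 6]]·[c₂, c₁, c₀]ᵀ = [73226, 6784, 675]ᵀ.
Inverting the 3×3 Gram matrix, [c₂, c₁, c₀]ᵀ = [182697/93454, -237167/93454, 152434/46727]ᵀ.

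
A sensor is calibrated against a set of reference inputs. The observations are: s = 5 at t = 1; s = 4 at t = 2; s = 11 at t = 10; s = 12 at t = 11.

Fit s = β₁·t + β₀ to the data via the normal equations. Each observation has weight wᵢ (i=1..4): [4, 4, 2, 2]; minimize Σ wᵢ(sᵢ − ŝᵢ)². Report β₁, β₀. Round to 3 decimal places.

From the data, Σwᵢ·t·t = 462, Σwᵢ·t = 54, Σwᵢ·1 = 12.
For MᵀWs: Σwᵢ·t·s = 536, Σwᵢ·s = 82.
Normal equations: [[462, 54]; [54, 12]]·[β₁, β₀]ᵀ = [536, 82]ᵀ.
Determinant 462·12 − 54² = 2628.
β₁ = (536·12 − 54·82)/2628 = 167/219; β₀ = (462·82 − 54·536)/2628 = 745/219.

β₁ = 0.763, β₀ = 3.402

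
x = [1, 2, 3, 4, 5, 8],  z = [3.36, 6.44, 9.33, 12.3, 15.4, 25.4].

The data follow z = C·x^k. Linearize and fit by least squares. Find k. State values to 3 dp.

With ln zᵢ as the transformed response and ln xᵢ as the regressor:
Sums: Σln x = 6.8669, Σ(ln x)² = 10.5236, Σln z = 13.7864, Σln x·ln z = 18.3508.
Normal system: [[10.5236, 6.8669]; [6.8669, 6]]·[k, ln C]ᵀ = [18.3508, 13.7864]ᵀ.
Δ = 10.5236·6 − (6.8669)² = 15.9867; k = (18.3508·6 − 6.8669·13.7864)/15.9867 = 0.96544, ln C = (10.5236·13.7864 − 6.8669·18.3508)/15.9867 = 1.19280.

k = 0.965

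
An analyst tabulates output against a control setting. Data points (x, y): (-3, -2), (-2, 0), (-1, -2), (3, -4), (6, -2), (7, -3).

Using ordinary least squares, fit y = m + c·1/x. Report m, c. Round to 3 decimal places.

The normal equations are: 6·m + (-25/21)·c = -13;  (-25/21)·m + (149/98)·c = 4/7.
det = 6·(149/98) − (-25/21)² = 3398/441.
m = ((-13)·(149/98) − (-25/21)·(4/7))/(3398/441) = -16833/6796; c = (6·(4/7) − (-25/21)·(-13))/(3398/441) = -5313/3398.

m = -2.477, c = -1.564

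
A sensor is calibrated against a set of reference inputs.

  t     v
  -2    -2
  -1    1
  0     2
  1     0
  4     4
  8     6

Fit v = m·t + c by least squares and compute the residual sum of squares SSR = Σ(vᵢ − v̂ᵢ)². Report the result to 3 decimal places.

With design matrix X, XᵀX = [[86, 10]; [10, 6]] and Xᵀv = [67, 11]ᵀ.
Δ = 86·6 − 10² = 416.
m = (67·6 − 10·11)/416 = 73/104; c = (86·11 − 10·67)/416 = 69/104.
Residuals: -131/104, 27/26, 139/104, -71/52, 55/104, -29/104; SSR = 347/52.

SSR = 6.673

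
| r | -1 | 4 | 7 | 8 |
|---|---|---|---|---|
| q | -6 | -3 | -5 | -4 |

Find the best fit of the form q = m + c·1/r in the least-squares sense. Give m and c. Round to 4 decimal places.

m = -4.2838, c = 1.7936

Entries of AᵀA: Σ1 = 4, Σ1/r = -27/56, Σ1/r·1/r = 3445/3136.
For Aᵀq: Σq = -18, Σ1/r·q = 113/28.
Eliminating c: (3445/3136)·(row 1) − (-27/56)·(row 2) gives (13051/3136)·m = (3445/3136)·(-18) − (-27/56)·(113/28) = -13977/784, so m = -55908/13051.
Then c = ((113/28) − (-27/56)·(-55908/13051))/(3445/3136) = 23408/13051.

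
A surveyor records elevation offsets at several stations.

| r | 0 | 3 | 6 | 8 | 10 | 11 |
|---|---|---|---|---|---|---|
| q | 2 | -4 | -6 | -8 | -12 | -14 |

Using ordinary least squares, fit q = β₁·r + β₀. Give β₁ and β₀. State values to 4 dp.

β₁ = -1.3433, β₀ = 1.5075

Normal-equation sums: Σr·r = 330, Σr = 38, Σ1 = 6.
For Mᵀq: Σr·q = -386, Σq = -42.
So MᵀM·[β₁, β₀]ᵀ = Mᵀq: [[330, 38]; [38, 6]]·[β₁, β₀]ᵀ = [-386, -42]ᵀ.
Determinant 330·6 − 38² = 536.
β₁ = ((-386)·6 − 38·(-42))/536 = -90/67; β₀ = (330·(-42) − 38·(-386))/536 = 101/67.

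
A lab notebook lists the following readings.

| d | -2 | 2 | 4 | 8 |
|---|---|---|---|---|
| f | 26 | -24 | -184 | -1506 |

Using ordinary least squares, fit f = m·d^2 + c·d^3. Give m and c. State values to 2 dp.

m = 0.46, c = -3.00

Setting ∂/∂m … = 0 gives: 4384·m + 33792·c = -99320;  33792·m + 266368·c = -783248.
Eliminating c: 266368·(row 1) − 33792·(row 2) gives 25858048·m = 266368·(-99320) − 33792·(-783248) = 11846656, so m = 11569/25252.
Then c = ((-783248) − 33792·(11569/25252))/266368 = -151441/50504.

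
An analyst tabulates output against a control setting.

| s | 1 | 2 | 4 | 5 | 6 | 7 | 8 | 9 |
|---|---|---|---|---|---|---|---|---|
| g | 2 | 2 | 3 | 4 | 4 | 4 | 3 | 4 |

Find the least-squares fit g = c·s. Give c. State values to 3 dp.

The normal system MᵀM·[c]ᵀ = Mᵀg is [[276]]·[c]ᵀ = [150]ᵀ.
Hence c = 150 / 276 ≈ 0.543478.

c = 0.543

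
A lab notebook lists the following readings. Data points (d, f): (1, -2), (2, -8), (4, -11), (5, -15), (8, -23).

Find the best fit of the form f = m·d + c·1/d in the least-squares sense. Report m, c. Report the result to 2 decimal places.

m = -2.92, c = -0.03

Compute the Gram sums: Σd·d = 110, Σd·1/d = 5, Σ1/d·1/d = 2189/1600.
Right-hand side: Σd·f = -321, Σ1/d·f = -117/8.
Eliminating c: (2189/1600)·(row 1) − 5·(row 2) gives (20079/160)·m = (2189/1600)·(-321) − 5·(-117/8) = -585669/1600, so m = -195223/66930.
Then c = ((-117/8) − 5·(-195223/66930))/(2189/1600) = -200/6693.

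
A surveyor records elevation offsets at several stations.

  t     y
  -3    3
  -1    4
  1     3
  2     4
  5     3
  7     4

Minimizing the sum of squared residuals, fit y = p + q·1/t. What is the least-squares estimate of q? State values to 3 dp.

q = -0.257

From the data, Σ1 = 6, Σ1/t = 107/210, Σ1/t·1/t = 106789/44100.
Moment sums: Σy = 21, Σ1/t·y = 41/35.
So AᵀA·[p, q]ᵀ = Aᵀy: [[6, 107/210]; [107/210, 106789/44100]]·[p, q]ᵀ = [21, 41/35]ᵀ.
Determinant 6·(106789/44100) − (107/210)² = 125857/8820.
p = (21·(106789/44100) − (107/210)·(41/35))/(125857/8820) = 2216247/629285; q = (6·(41/35) − (107/210)·21)/(125857/8820) = -32382/125857.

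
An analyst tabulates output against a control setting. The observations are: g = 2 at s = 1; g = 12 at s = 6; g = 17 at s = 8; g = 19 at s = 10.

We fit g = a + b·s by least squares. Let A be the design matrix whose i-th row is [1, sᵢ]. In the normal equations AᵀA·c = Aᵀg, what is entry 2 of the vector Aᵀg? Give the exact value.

400

Entry 2 ↔ basis s, so (Aᵀg)_{2} = Σᵢ (s)·gᵢ = (1)·(2) + (6)·(12) + (8)·(17) + (10)·(19) = 400.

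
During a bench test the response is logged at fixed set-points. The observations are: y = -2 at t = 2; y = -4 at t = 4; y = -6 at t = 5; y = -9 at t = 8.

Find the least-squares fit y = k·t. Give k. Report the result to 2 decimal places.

k = -1.12

XᵀX·[k]ᵀ = Xᵀy reads: 109·k = -122.
(Σt·t = 109, Σt·y = -122.)
k = (-122)/109 = -1.11927.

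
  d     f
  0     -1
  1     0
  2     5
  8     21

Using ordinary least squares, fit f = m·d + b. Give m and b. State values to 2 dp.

m = 2.82, b = -1.50

With design matrix A, AᵀA = [[69, 11]; [11, 4]] and Aᵀf = [178, 25]ᵀ.
Eliminating b: 4·(row 1) − 11·(row 2) gives 155·m = 4·178 − 11·25 = 437, so m = 437/155.
Then b = (25 − 11·(437/155))/4 = -233/155.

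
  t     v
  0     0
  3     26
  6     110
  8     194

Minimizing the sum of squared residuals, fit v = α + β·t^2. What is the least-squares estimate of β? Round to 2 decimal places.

β = 3.04

From the data, Σ1 = 4, Σt^2 = 109, Σt^2·t^2 = 5473.
And Σv = 330, Σt^2·v = 16610.
Normal equations: [[4, 109]; [109, 5473]]·[α, β]ᵀ = [330, 16610]ᵀ.
Eliminating β: 5473·(row 1) − 109·(row 2) gives 10011·α = 5473·330 − 109·16610 = -4400, so α = -4400/10011.
Then β = (16610 − 109·(-4400/10011))/5473 = 30470/10011.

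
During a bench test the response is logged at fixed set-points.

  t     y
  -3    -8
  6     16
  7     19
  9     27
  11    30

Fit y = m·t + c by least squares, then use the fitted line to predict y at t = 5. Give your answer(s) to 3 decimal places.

ŷ = 14.024

MᵀM·[m, c]ᵀ = Mᵀy reads: 296·m + 30·c = 826;  30·m + 5·c = 84.
Eliminating c: 5·(row 1) − 30·(row 2) gives 580·m = 5·826 − 30·84 = 1610, so m = 161/58.
Then c = (84 − 30·(161/58))/5 = 21/145.
At t = 5: ŷ = (161/58)·(5) + (21/145)·(1) = 4067/290.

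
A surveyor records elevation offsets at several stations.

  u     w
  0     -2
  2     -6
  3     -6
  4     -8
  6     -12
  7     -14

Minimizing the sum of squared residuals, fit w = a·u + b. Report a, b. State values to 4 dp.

Compute the Gram sums: Σu·u = 114, Σu = 22, Σ1 = 6.
Right-hand side: Σu·w = -232, Σw = -48.
Normal equations: [[114, 22]; [22, 6]]·[a, b]ᵀ = [-232, -48]ᵀ.
det = 114·6 − 22² = 200.
a = ((-232)·6 − 22·(-48))/200 = -42/25; b = (114·(-48) − 22·(-232))/200 = -46/25.

a = -1.6800, b = -1.8400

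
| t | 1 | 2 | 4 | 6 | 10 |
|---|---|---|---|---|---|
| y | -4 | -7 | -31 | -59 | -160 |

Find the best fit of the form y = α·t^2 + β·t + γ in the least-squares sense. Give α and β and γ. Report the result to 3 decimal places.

With design matrix X, XᵀX = [[11569, 1289, 157]; [1289, 157, 23]; [157, 23, 5]] and Xᵀy = [-18652, -2096, -261]ᵀ.
Row-reducing yields α = -2111/1414, β = -1359/1414, γ = -91/101.

α = -1.493, β = -0.961, γ = -0.901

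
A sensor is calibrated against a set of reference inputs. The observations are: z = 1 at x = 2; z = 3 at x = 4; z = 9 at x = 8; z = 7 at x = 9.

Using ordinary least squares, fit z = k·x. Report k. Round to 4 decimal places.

Forming MᵀM = [[165]] and Mᵀz = [149]ᵀ gives MᵀM·[k]ᵀ = Mᵀz.
Hence k = 149 / 165 ≈ 0.90303.

k = 0.9030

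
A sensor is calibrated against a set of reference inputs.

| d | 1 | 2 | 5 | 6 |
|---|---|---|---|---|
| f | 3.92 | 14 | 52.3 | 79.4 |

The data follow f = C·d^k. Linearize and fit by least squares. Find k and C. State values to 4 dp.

Taking logs, ln f = k·ln d + ln C, so regress ln f on ln d.
Σln d = 4.0943, Σ(ln d)² = 6.2811, Σln f = 12.3366, Σln d·ln f = 16.0358.
Equations: 6.2811·k + 4.0943·ln C = 16.0358;  4.0943·k + 4·ln C = 12.3366.
Δ = 6.2811·4 − (4.0943)² = 8.3609; k = (16.0358·4 − 4.0943·12.3366)/8.3609 = 1.63055, ln C = (6.2811·12.3366 − 4.0943·16.0358)/8.3609 = 1.41515, so C = exp(1.41515) = 4.11711.

k = 1.6306, C = 4.1171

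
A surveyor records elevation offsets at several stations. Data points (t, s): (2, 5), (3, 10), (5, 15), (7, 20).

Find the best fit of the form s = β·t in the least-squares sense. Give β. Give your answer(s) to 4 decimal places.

β = 2.9310

Entries of AᵀA: Σt·t = 87.
For Aᵀs: Σt·s = 255.
Hence β = 255 / 87 ≈ 2.93103.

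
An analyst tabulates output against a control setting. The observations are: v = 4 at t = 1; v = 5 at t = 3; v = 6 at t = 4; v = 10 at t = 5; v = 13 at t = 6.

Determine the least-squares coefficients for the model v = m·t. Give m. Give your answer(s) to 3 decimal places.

With design matrix A, AᵀA = [[87]] and Aᵀv = [171]ᵀ.
m = 171/87 = 1.96552.

m = 1.966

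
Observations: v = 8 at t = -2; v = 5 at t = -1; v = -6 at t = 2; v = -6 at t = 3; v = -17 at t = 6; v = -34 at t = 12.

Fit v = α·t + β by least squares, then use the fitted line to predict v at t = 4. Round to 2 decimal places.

Normal-equation sums: Σt·t = 198, Σt = 20, Σ1 = 6.
Moment sums: Σt·v = -561, Σv = -50.
Normal equations: [[198, 20]; [20, 6]]·[α, β]ᵀ = [-561, -50]ᵀ.
Eliminating β: 6·(row 1) − 20·(row 2) gives 788·α = 6·(-561) − 20·(-50) = -2366, so α = -1183/394.
Then β = ((-50) − 20·(-1183/394))/6 = 330/197.
At t = 4: v̂ = (-1183/394)·(4) + (330/197)·(1) = -2036/197.

v̂ = -10.34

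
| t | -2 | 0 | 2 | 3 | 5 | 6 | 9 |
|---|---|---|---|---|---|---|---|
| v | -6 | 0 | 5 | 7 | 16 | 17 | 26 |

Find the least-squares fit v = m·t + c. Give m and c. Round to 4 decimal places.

m = 2.9418, c = -0.3801

From the data, Σt·t = 159, Σt = 23, Σ1 = 7.
Moment sums: Σt·v = 459, Σv = 65.
Normal equations: [[159, 23]; [23, 7]]·[m, c]ᵀ = [459, 65]ᵀ.
det = 159·7 − 23² = 584.
m = (459·7 − 23·65)/584 = 859/292; c = (159·65 − 23·459)/584 = -111/292.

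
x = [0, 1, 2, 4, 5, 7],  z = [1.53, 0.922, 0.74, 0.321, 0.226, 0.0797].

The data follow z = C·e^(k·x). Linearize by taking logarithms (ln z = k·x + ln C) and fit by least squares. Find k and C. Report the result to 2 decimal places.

k = -0.41, C = 1.55

Linearized form: ln z = k·x + ln C. From the 6 transformed points,
AᵀA = [[95.0000, 19.0000]; [19.0000, 6]], rhs = [-30.3712, -5.1101]ᵀ  (here Σx = 19.0000, Σ(x)² = 95.0000, Σln z = -5.1101, Σx·ln z = -30.3712).
Solving (det = 209.0000): k = -0.40735, ln C = 0.43826, so C = exp(0.43826) = 1.55001.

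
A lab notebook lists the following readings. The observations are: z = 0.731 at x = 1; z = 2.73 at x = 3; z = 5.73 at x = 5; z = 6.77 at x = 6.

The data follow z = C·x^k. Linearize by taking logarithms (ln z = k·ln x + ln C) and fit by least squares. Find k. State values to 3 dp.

Let Y = ln z. Fitting Y = k·ln x + ln C by least squares:
Σln x = 4.4998, Σ(ln x)² = 7.0076, Σln z = 4.3492, Σln x·ln z = 7.3397.
Equations: 7.0076·k + 4.4998·ln C = 7.3397;  4.4998·k + 4·ln C = 4.3492.
Solving (det = 7.7823): k = 1.25777, ln C = -0.32764.

k = 1.258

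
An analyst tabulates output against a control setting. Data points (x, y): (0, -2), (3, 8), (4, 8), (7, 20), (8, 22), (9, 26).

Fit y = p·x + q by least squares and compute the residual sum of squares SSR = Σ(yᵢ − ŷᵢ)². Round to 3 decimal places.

SSR = 6.255

Forming AᵀA = [[219, 31]; [31, 6]] and Aᵀy = [606, 82]ᵀ gives AᵀA·[p, q]ᵀ = Aᵀy.
Determinant 219·6 − 31² = 353.
p = (606·6 − 31·82)/353 = 1094/353; q = (219·82 − 31·606)/353 = -828/353.
Residuals: 122/353, 370/353, -724/353, 230/353, -158/353, 160/353; SSR = 2208/353.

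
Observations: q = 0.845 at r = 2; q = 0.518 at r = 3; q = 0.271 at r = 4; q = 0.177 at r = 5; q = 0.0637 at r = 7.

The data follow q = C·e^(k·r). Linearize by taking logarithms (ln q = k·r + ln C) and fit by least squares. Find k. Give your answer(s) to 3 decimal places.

With ln qᵢ as the transformed response and rᵢ as the regressor:
Σr = 21.0000, Σ(r)² = 103.0000, Σln q = -6.6170, Σr·ln q = -35.4657.
Equations: 103.0000·k + 21.0000·ln C = -35.4657;  21.0000·k + 5·ln C = -6.6170.
Δ = 103.0000·5 − (21.0000)² = 74.0000; k = (-35.4657·5 − 21.0000·-6.6170)/74.0000 = -0.51853, ln C = (103.0000·-6.6170 − 21.0000·-35.4657)/74.0000 = 0.85444.

k = -0.519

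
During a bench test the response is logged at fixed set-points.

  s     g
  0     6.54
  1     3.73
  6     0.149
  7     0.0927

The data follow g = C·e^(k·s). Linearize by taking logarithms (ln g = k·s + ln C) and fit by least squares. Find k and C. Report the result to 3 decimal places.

Taking logs, ln g = k·s + ln C, so regress ln g on s.
AᵀA = [[86.0000, 14.0000]; [14.0000, 4]], rhs = [-26.7552, -1.0879]ᵀ  (here Σs = 14.0000, Σ(s)² = 86.0000, Σln g = -1.0879, Σs·ln g = -26.7552).
Solving (det = 148.0000): k = -0.62021, ln C = 1.89876, so C = exp(1.89876) = 6.67763.

k = -0.620, C = 6.678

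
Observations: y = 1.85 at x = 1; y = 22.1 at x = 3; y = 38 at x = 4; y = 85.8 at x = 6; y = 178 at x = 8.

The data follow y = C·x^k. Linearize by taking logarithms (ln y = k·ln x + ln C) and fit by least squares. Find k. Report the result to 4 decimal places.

Taking logs, ln y = k·ln x + ln C, so regress ln y on ln x.
XᵀX = [[10.6632, 6.3561]; [6.3561, 5]], rhs = [27.1958, 16.9822]ᵀ  (here Σln x = 6.3561, Σ(ln x)² = 10.6632, Σln y = 16.9822, Σln x·ln y = 27.1958).
Slope k = (n·Σln x·ln y − Σln x·Σln y)/(n·Σ(ln x)² − (Σln x)²) = (5·27.1958 − 6.3561·16.9822)/12.9161 = 2.17081; ln C = (Σln y − k·Σln x)/n = 0.63684.

k = 2.1708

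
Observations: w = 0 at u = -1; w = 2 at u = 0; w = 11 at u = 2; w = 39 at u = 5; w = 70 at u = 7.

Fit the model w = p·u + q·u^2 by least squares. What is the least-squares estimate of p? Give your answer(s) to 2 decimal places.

p = 2.58

Sums needed: Σu·u = 79, Σu·u^2 = 475, Σu^2·u^2 = 3043.
Right-hand side: Σu·w = 707, Σu^2·w = 4449.
So XᵀX·[p, q]ᵀ = Xᵀw: [[79, 475]; [475, 3043]]·[p, q]ᵀ = [707, 4449]ᵀ.
det = 79·3043 − 475² = 14772.
p = (707·3043 − 475·4449)/14772 = 19063/7386; q = (79·4449 − 475·707)/14772 = 7823/7386.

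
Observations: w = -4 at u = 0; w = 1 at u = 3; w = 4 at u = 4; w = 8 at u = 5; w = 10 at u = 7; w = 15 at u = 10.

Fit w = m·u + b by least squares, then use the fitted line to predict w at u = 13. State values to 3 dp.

ŵ = 21.584

Setting ∂/∂m … = 0 gives: 199·m + 29·b = 279;  29·m + 6·b = 34.
(Σu·u = 199, Σu = 29, Σ1 = 6, Σu·w = 279, Σw = 34.)
det = 199·6 − 29² = 353.
m = (279·6 − 29·34)/353 = 688/353; b = (199·34 − 29·279)/353 = -1325/353.
At u = 13: ŵ = (688/353)·(13) + (-1325/353)·(1) = 7619/353.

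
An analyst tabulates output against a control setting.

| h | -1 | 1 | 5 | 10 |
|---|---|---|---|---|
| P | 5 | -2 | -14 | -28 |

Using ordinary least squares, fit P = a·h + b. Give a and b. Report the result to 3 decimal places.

Sums needed: Σh·h = 127, Σh = 15, Σ1 = 4.
Right-hand side: Σh·P = -357, ΣP = -39.
Normal equations: [[127, 15]; [15, 4]]·[a, b]ᵀ = [-357, -39]ᵀ.
Eliminating b: 4·(row 1) − 15·(row 2) gives 283·a = 4·(-357) − 15·(-39) = -843, so a = -843/283.
Then b = ((-39) − 15·(-843/283))/4 = 402/283.

a = -2.979, b = 1.420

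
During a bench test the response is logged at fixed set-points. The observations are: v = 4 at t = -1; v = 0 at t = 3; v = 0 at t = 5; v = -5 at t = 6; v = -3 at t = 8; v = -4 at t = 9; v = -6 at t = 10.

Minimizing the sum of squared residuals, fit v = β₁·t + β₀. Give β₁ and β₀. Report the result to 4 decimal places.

With design matrix X, XᵀX = [[316, 40]; [40, 7]] and Xᵀv = [-154, -14]ᵀ.
Determinant 316·7 − 40² = 612.
β₁ = ((-154)·7 − 40·(-14))/612 = -259/306; β₀ = (316·(-14) − 40·(-154))/612 = 434/153.

β₁ = -0.8464, β₀ = 2.8366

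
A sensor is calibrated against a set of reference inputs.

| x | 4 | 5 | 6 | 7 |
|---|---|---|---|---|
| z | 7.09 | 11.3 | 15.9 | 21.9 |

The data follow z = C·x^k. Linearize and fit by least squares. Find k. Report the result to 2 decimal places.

k = 2.00

Let Y = ln z. Fitting Y = k·ln x + ln C by least squares:
Σln x = 6.7334, Σ(ln x)² = 11.5091, Σln z = 10.2363, Σln x·ln z = 17.5805.
Normal system: [[11.5091, 6.7334]; [6.7334, 4]]·[k, ln C]ᵀ = [17.5805, 10.2363]ᵀ.
Solving (det = 0.6976): k = 2.00245, ln C = -0.81175.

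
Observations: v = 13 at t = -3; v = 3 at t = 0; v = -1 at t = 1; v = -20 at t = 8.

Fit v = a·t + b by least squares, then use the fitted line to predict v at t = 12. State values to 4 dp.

Setting ∂/∂a … = 0 gives: 74·a + 6·b = -200;  6·a + 4·b = -5.
Eliminating b: 4·(row 1) − 6·(row 2) gives 260·a = 4·(-200) − 6·(-5) = -770, so a = -77/26.
Then b = ((-5) − 6·(-77/26))/4 = 83/26.
At t = 12: v̂ = (-77/26)·(12) + (83/26)·(1) = -841/26.

v̂ = -32.3462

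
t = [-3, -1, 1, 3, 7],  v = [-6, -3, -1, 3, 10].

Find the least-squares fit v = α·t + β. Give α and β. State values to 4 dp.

α = 1.6014, β = -1.6419

Entries of AᵀA: Σt·t = 69, Σt = 7, Σ1 = 5.
For Aᵀv: Σt·v = 99, Σv = 3.
Determinant 69·5 − 7² = 296.
α = (99·5 − 7·3)/296 = 237/148; β = (69·3 − 7·99)/296 = -243/148.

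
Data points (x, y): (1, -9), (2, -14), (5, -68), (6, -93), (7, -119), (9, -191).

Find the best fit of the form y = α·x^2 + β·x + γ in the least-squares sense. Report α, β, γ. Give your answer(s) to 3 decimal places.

α = -2.020, β = -2.698, γ = -2.853

The normal system MᵀM·[α, β, γ]ᵀ = Mᵀy is [[10900, 1422, 196]; [1422, 196, 30]; [196, 30, 6]]·[α, β, γ]ᵀ = [-26415, -3487, -494]ᵀ.
Row-reducing yields α = -17444/8635, β = -46589/17270, γ = -49277/17270.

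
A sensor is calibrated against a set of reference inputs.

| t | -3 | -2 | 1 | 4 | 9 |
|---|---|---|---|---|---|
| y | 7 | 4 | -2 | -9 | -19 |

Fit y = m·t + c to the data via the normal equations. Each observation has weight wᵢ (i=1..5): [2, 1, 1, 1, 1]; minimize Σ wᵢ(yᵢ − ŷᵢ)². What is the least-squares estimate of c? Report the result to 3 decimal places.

The normal equations are: 120·m + 6·c = -259;  6·m + 6·c = -12.
(Σwᵢ·t·t = 120, Σwᵢ·t = 6, Σwᵢ·1 = 6, Σwᵢ·t·y = -259, Σwᵢ·y = -12.)
Eliminating c: 6·(row 1) − 6·(row 2) gives 684·m = 6·(-259) − 6·(-12) = -1482, so m = -13/6.
Then c = ((-12) − 6·(-13/6))/6 = 1/6.

c = 0.167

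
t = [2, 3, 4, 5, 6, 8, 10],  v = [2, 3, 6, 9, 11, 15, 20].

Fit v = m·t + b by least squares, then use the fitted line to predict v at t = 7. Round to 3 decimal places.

v̂ = 13.042

From the data, Σt·t = 254, Σt = 38, Σ1 = 7.
And Σt·v = 468, Σv = 66.
Determinant 254·7 − 38² = 334.
m = (468·7 − 38·66)/334 = 384/167; b = (254·66 − 38·468)/334 = -510/167.
At t = 7: v̂ = (384/167)·(7) + (-510/167)·(1) = 2178/167.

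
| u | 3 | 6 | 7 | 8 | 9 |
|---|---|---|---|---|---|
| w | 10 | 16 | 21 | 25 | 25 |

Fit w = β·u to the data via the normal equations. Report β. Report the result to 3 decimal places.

Forming XᵀX = [[239]] and Xᵀw = [698]ᵀ gives XᵀX·[β]ᵀ = Xᵀw.
Hence β = 698 / 239 ≈ 2.9205.

β = 2.921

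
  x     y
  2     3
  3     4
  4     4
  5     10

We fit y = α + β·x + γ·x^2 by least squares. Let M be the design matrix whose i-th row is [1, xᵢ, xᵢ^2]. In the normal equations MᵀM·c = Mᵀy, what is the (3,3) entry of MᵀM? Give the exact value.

Row 3 ↔ basis x^2, column 3 ↔ basis x^2, so (MᵀM)_{3,3} = Σᵢ (x^2)·(x^2) = (4)·(4) + (9)·(9) + (16)·(16) + (25)·(25) = 978.

978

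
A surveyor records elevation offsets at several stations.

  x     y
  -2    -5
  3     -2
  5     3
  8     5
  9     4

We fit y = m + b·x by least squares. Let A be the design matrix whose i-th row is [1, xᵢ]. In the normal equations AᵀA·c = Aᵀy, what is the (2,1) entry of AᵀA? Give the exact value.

Row 2 ↔ basis x, column 1 ↔ basis 1, so (AᵀA)_{2,1} = Σᵢ x = (-2)·(1) + (3)·(1) + (5)·(1) + (8)·(1) + (9)·(1) = 23.

23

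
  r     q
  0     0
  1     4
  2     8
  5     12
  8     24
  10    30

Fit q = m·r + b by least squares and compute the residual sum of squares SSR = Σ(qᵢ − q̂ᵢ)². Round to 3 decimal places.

Compute the Gram sums: Σr·r = 194, Σr = 26, Σ1 = 6.
And Σr·q = 572, Σq = 78.
Eliminating b: 6·(row 1) − 26·(row 2) gives 488·m = 6·572 − 26·78 = 1404, so m = 351/122.
Then b = (78 − 26·(351/122))/6 = 65/122.
Residuals: -65/122, 36/61, 209/122, -178/61, 55/122, 85/122; SSR = 779/61.

SSR = 12.770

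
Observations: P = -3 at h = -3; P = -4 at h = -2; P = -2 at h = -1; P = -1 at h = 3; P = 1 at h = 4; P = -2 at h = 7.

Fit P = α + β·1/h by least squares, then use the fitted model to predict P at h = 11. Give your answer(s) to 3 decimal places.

The normal equations are: 6·α + (-31/28)·β = -11;  (-31/28)·α + (10973/7056)·β = 389/84.
(Σ1 = 6, Σ1/h = -31/28, Σ1/h·1/h = 10973/7056, ΣP = -11, Σ1/h·P = 389/84.)
Δ = 6·(10973/7056) − (-31/28)² = 19063/2352.
α = ((-11)·(10973/7056) − (-31/28)·(389/84))/(19063/2352) = -84526/57189; β = (6·(389/84) − (-31/28)·(-11))/(19063/2352) = 36708/19063.
At h = 11: P̂ = (-84526/57189)·(1) + (36708/19063)·(1/11) = -819662/629079.

P̂ = -1.303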